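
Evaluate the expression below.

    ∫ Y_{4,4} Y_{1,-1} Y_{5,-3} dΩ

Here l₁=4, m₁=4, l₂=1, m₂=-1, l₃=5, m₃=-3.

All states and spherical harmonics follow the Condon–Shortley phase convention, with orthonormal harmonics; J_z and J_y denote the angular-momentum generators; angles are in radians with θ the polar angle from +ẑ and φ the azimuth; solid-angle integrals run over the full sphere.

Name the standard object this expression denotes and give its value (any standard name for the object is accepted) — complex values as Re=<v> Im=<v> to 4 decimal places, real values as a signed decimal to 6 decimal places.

Gaunt coefficient, -0.049106

This is a Gaunt coefficient — the integral of a triple product of spherical harmonics over the sphere.
Checks pass: Σm=0; 10 even; l₃=5∈[3,5].
(2·4+1)(2·1+1)(2·5+1) = 297
Δ: 0! 8! 2! / 11! → 1/495
sum: t=0:+1/576 = 1/576
3j²(4 1 5; 0 0 0) = Δ·Π!·Σ² = 5/99  (sign -1)
sum: t=0:+1/80640 = 1/80640
3j²(4 1 5; 4 -1 -3) = Δ·Π!·Σ² = 1/495  (sign +1)
combine: 4πI² = 297·5/99·1/495 = 1/33
take √, sign -1: I = -0.04910640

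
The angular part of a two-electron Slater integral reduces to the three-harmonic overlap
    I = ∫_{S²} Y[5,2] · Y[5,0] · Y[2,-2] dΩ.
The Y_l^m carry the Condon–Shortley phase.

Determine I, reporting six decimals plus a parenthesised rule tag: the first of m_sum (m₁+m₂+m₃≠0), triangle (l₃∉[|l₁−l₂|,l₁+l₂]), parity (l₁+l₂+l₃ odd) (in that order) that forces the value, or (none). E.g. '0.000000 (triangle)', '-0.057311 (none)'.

Checks pass: Σm=0; 12 even; l₃=2∈[0,10].
(2·5+1)(2·5+1)(2·2+1) = 605
Δ: 8! 2! 2! / 13! → 1/38610
sum: t=3:−1/2880 t=4:+1/576 t=5:−1/2880 = 1/960
3j²(5 5 2; 0 0 0) = Δ·Π!·Σ² = 10/429  (sign +1)
sum: t=3:−1/2880 = -1/2880
3j²(5 5 2; 2 0 -2) = Δ·Π!·Σ² = 14/429  (sign -1)
combine: 4πI² = 605·10/429·14/429 = 700/1521
take √, sign -1: I = -0.19137248
No selection rule forces the value: the integral is nonzero (none).

-0.191372 (none)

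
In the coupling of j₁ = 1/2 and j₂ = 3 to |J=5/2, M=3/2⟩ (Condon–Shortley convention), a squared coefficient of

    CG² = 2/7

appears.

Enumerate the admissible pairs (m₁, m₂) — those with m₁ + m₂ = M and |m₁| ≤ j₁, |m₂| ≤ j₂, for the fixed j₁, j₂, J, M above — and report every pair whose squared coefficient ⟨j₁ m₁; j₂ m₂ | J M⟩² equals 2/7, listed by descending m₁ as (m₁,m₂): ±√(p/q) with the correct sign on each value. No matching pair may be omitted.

(1/2,1): +√(2/7)

Admissible pairs with m₁+m₂ = M = 3/2: (-1/2,2), (1/2,1)
  (m₁,m₂)=(1/2,1): CG² = 2/7, CG = +√(2/7)   ← matches the target
  (m₁,m₂)=(-1/2,2): CG² = 5/7, CG = −√(5/7)
Pairs with CG² = 2/7: (1/2,1): +√(2/7)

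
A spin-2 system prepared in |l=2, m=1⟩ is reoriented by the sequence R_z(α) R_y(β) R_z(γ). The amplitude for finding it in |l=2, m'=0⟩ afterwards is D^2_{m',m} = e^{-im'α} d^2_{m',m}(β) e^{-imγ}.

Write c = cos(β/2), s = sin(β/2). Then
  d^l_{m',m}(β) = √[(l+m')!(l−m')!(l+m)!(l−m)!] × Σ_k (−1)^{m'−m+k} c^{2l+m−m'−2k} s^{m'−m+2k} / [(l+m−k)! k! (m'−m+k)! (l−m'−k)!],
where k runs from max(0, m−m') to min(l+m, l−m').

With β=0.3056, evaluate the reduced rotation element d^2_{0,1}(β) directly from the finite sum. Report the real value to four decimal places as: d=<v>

d=0.3514

d^2_{0,1}(β=0.3056) via the finite sum:
Half-angle: c=0.988349, s=0.152206. N=√(2·2·6·1)=4.898979
k∈{1,2} keeps every argument non-negative
  k=1: (−1)^0·4.8990/(2)·0.9883^3·0.1522^1 = +0.359947
  k=2: (−1)^1·4.8990/(2)·0.9883^1·0.1522^3 = -0.008537
d^2_{0,1}(0.3056) = +0.359947 -0.008537 = +0.351410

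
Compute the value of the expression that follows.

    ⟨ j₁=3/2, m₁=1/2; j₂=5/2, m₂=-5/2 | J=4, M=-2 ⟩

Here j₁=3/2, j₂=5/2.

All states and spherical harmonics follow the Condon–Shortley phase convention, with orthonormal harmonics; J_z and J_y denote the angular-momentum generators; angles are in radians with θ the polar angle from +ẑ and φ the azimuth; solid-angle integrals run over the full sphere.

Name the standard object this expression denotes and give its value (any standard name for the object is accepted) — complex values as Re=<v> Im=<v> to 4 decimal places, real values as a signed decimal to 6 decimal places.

This is a Clebsch–Gordan (vector-coupling) coefficient.
j₁+j₂−J=0  J+j₁−j₂=3  J−j₁+j₂=5  j₁+j₂+J+1=9
(j₁±m₁, j₂±m₂, J±M) = (2,1,0,5,2,6)
P² = 43200/7
sum k=0..0:
  [0] +1/240 = 1/240
S = 1/240
C² = P²·S² = 3/28 ; C = +0.327327

Clebsch–Gordan coefficient, +√(3/28) ≈ +0.327327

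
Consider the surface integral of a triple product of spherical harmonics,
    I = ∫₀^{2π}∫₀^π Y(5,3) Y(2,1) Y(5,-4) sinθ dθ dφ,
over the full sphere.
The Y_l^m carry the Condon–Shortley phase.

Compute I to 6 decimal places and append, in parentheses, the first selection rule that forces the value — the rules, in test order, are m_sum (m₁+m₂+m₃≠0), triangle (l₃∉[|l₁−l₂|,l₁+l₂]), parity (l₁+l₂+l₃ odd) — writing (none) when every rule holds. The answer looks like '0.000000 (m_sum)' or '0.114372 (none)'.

Checks pass: Σm=0; 12 even; l₃=5∈[3,7].
(2·5+1)(2·2+1)(2·5+1) = 605
Δ: 2! 8! 2! / 13! → 1/38610
sum: t=0:+1/2880 t=1:−1/576 t=2:+1/2880 = -1/960
3j²(5 2 5; 0 0 0) = Δ·Π!·Σ² = 10/429  (sign +1)
sum: t=1:−1/10080 t=2:+1/80640 = -1/11520
3j²(5 2 5; 3 1 -4) = Δ·Π!·Σ² = 49/1430  (sign +1)
combine: 4πI² = 605·10/429·49/1430 = 245/507
take √, sign +1: I = 0.19609844
No selection rule forces the value: the integral is nonzero (none).

0.196098 (none)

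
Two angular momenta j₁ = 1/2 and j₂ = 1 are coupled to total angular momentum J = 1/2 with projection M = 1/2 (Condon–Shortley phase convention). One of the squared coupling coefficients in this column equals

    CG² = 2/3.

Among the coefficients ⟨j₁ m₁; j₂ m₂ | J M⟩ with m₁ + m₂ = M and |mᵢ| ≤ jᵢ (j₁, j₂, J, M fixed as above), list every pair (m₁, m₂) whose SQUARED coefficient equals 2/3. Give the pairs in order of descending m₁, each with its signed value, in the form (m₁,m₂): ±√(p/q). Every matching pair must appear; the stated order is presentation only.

Admissible pairs with m₁+m₂ = M = 1/2: (-1/2,1), (1/2,0)
  (m₁,m₂)=(1/2,0): CG² = 1/3, CG = +√(1/3)
  (m₁,m₂)=(-1/2,1): CG² = 2/3, CG = −√(2/3)   ← matches the target
Pairs with CG² = 2/3: (-1/2,1): −√(2/3)

(-1/2,1): −√(2/3)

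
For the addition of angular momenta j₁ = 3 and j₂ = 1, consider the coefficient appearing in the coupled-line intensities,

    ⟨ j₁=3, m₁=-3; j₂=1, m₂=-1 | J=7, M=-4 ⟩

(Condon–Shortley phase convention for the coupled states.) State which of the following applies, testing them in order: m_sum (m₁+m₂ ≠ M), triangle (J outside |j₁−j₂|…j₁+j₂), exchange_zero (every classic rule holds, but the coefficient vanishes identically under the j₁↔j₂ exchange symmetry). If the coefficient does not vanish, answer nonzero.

triangle

m-sum: m₁+m₂ = -3+(-1) = -4, M = -4  ✓
triangle: need |j₁−j₂| ≤ J ≤ j₁+j₂, i.e. J ∈ [2, 4]; J = 7 is outside ✗ ⇒ coefficient is 0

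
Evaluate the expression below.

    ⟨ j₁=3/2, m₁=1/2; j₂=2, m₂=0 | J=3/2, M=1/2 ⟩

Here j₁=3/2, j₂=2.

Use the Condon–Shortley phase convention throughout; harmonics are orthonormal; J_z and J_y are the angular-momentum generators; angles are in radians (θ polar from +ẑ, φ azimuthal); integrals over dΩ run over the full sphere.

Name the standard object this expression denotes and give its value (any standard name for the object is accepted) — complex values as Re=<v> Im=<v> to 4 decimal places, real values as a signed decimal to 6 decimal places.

Clebsch–Gordan coefficient, −√(1/5) ≈ -0.447214

This is a Clebsch–Gordan (vector-coupling) coefficient.
triangle: 2!*1!*2!/6! = 4/720
(j±m)!: 2!*1!*2!*2!*2!*1! = 16
prefactor² = (2J+1)*Δ*N² = 16/45
  k=0: +1/(0!*2!*1!*2!*0!*0!) = 1/4
  k=1: −1/(1!*1!*0!*1!*1!*1!) = -1
Σ = -3/4  ⇒  CG² = 16/45*(-3/4)² = 1/5
CG = −√(1/5) = -0.447214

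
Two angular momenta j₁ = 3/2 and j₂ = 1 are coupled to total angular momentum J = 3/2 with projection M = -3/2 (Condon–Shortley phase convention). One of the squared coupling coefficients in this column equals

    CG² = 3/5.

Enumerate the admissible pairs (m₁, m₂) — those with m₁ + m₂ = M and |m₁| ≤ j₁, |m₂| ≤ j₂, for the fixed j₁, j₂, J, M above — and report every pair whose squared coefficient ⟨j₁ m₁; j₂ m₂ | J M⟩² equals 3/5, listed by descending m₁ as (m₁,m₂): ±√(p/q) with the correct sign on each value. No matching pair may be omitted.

(-3/2,0): −√(3/5)

Admissible pairs with m₁+m₂ = M = -3/2: (-3/2,0), (-1/2,-1)
  (m₁,m₂)=(-1/2,-1): CG² = 2/5, CG = +√(2/5)
  (m₁,m₂)=(-3/2,0): CG² = 3/5, CG = −√(3/5)   ← matches the target
Pairs with CG² = 3/5: (-3/2,0): −√(3/5)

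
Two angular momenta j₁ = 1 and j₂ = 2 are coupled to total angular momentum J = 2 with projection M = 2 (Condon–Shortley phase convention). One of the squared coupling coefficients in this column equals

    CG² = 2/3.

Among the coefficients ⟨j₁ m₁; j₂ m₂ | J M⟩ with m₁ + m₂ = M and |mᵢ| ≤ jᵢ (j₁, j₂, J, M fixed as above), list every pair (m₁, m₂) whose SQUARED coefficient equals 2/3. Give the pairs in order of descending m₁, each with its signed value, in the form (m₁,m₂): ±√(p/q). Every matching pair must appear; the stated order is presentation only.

(0,2): −√(2/3)

Admissible pairs with m₁+m₂ = M = 2: (0,2), (1,1)
  (m₁,m₂)=(1,1): CG² = 1/3, CG = +√(1/3)
  (m₁,m₂)=(0,2): CG² = 2/3, CG = −√(2/3)   ← matches the target
Pairs with CG² = 2/3: (0,2): −√(2/3)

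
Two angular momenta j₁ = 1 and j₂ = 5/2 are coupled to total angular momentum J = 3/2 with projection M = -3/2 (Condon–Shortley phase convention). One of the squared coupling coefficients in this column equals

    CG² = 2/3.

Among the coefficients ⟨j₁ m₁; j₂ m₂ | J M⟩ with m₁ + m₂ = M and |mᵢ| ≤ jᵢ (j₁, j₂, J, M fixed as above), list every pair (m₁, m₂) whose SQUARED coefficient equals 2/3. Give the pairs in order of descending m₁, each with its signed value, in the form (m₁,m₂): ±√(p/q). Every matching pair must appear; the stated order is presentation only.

(1,-5/2): +√(2/3)

Admissible pairs with m₁+m₂ = M = -3/2: (-1,-1/2), (0,-3/2), (1,-5/2)
  (m₁,m₂)=(1,-5/2): CG² = 2/3, CG = +√(2/3)   ← matches the target
  (m₁,m₂)=(0,-3/2): CG² = 4/15, CG = −√(4/15)
  (m₁,m₂)=(-1,-1/2): CG² = 1/15, CG = +√(1/15)
Pairs with CG² = 2/3: (1,-5/2): +√(2/3)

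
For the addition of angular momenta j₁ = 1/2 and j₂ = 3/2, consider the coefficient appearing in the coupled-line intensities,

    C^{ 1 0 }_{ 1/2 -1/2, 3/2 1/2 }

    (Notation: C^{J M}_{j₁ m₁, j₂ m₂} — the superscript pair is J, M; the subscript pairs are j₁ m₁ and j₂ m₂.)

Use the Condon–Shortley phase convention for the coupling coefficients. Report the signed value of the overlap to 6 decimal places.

−√(1/2) = -0.707107

√[3·1!0!2!/4! · 0!1!2!1!1!1!] = √(1/2)
  +(−1)^1/∏(1,0,0,1,0,1)! = -1  (running -1)
⟨..|..⟩ = √(1/2)·(-1) = -0.707107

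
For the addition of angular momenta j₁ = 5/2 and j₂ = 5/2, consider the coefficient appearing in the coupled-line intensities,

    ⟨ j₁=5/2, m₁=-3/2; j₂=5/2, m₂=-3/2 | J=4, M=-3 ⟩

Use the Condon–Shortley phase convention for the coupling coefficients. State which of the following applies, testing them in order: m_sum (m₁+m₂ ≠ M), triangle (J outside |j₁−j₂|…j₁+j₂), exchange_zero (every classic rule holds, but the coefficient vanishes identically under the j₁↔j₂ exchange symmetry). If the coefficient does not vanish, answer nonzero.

exchange_zero

m-sum: m₁+m₂ = -3/2+(-3/2) = -3, M = -3  ✓
triangle: |j₁−j₂| = 0 ≤ J = 4 ≤ j₁+j₂ = 5  ✓
exchange: j₁=j₂ and m₁=m₂, and (−1)^(j₁+j₂−J) = (−1)^1 = −1 forces ⟨j₁m₁;j₂m₂|JM⟩ = −⟨j₂m₂;j₁m₁|JM⟩ = −⟨j₁m₁;j₂m₂|JM⟩ ⇒ the coefficient vanishes identically
Racah sum check: Σ_k collapses to 0 ⇒ CG = 0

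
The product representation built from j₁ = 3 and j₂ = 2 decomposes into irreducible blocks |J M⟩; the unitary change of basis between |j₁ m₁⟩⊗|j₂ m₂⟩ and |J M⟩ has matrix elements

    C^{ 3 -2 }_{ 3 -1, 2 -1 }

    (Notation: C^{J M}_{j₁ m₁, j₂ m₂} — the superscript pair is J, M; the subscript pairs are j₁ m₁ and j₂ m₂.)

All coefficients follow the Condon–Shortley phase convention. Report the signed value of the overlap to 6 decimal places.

triangle: 2!·4!·2!/9! = 96/362880
(j±m)!: 2!·4!·1!·3!·1!·5! = 34560
prefactor² = (2J+1)·Δ·N² = 64
  k=0: +1/(0!·2!·4!·1!·0!·1!) = 1/48
  k=1: −1/(1!·1!·3!·0!·1!·2!) = -1/12
Σ = -1/16  ⇒  CG² = 64·(-1/16)² = 1/4
CG = −√(1/4) = -0.500000

-0.500000  (= −√(1/4))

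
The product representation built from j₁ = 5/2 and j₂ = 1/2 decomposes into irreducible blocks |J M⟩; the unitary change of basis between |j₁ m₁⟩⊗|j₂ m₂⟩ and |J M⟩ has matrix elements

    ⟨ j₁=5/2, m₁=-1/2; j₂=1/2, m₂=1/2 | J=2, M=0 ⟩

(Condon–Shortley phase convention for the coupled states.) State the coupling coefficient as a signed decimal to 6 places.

−√(1/2) = -0.707107

√[5·1!4!0!/6! · 2!3!1!0!2!2!] = √(8)
  +(−1)^1/∏(1,0,2,0,2,0)! = -1/4  (running -1/4)
⟨..|..⟩ = √(8)·(-1/4) = -0.707107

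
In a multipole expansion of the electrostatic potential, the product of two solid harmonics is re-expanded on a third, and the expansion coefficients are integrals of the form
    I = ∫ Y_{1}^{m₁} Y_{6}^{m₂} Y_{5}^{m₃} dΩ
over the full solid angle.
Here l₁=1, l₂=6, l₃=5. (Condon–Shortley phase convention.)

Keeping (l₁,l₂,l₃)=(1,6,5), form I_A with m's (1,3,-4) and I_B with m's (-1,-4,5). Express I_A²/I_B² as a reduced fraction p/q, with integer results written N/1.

l's match ⇒ only the (l;m) 3-j factors differ between A and B.
A: triangle coeff Δ(1,6,5) = 1/858; Σ_t [0,0]: t=0:+1/725760 = 1/725760; (3j)²=1/286 [(1 6 5; 1 3 -4)], sign=-1
B: triangle coeff Δ(1,6,5) = 1/858; Σ_t [2,2]: t=2:+1/7257600 = 1/7257600; (3j)²=1/858 [(1 6 5; -1 -4 5)], sign=+1
I_A²/I_B² = (1/286)/(1/858) = 3/1

3/1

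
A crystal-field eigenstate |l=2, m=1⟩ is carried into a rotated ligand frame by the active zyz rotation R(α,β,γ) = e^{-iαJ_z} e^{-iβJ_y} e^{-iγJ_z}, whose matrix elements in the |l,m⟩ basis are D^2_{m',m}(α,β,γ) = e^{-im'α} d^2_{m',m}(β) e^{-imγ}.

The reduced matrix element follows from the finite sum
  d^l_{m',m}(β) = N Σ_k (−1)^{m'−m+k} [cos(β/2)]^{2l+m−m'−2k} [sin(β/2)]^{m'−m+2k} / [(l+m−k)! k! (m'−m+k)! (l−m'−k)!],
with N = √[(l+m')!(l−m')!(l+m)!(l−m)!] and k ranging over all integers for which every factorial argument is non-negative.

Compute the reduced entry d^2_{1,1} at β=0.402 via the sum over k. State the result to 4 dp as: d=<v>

d^2_{1,1}(β=0.4020) via the finite sum:
Half-angle: c=0.979867, s=0.199649. N=√(6·1·6·1)=6.000000
The bounds max(0,m−m')=0 and min(l+m,l−m')=1 give 2 terms
  k=0: (−1)^0·6.0000/(6)·0.9799^4·0.1996^0 = +0.921869
  k=1: (−1)^1·6.0000/(2)·0.9799^2·0.1996^2 = -0.114813
d^2_{1,1}(0.4020) = +0.921869 -0.114813 = +0.807056

d=0.8071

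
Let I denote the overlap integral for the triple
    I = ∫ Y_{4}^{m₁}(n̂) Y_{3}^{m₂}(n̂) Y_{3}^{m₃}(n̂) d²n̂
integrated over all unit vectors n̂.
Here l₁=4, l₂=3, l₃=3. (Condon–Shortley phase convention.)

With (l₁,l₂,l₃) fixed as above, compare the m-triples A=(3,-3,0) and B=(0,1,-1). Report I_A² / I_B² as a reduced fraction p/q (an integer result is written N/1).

Shared (l₁,l₂,l₃)=(4,3,3): N and (l;000)² cancel in I_A²/I_B².
A: Δ = 4!·4!·2!/11! = 1/34650; Racah Σ t=0..0: t=0:+1/288 = 1/288; ⇒ 3j(4 3 3; 3 -3 0)² = 1/22, sgn -1
B: Δ = 4!·4!·2!/11! = 1/34650; Racah Σ t=2..4: t=2:+1/32 t=3:−1/36 t=4:+1/1152 = 5/1152; ⇒ 3j(4 3 3; 0 1 -1)² = 1/1386, sgn +1
I_A²/I_B² = (1/22)/(1/1386) = 63/1

63/1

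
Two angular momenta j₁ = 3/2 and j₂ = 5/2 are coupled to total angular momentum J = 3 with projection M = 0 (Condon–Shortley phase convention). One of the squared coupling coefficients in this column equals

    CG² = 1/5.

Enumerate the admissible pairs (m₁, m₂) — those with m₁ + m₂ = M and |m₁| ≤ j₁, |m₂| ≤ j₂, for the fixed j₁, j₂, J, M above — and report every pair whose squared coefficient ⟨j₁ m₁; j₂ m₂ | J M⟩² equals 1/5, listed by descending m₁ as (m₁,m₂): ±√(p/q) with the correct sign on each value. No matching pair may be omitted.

Admissible pairs with m₁+m₂ = M = 0: (-3/2,3/2), (-1/2,1/2), (1/2,-1/2), (3/2,-3/2)
  (m₁,m₂)=(3/2,-3/2): CG² = 3/10, CG = +√(3/10)
  (m₁,m₂)=(1/2,-1/2): CG² = 1/5, CG = +√(1/5)   ← matches the target
  (m₁,m₂)=(-1/2,1/2): CG² = 1/5, CG = −√(1/5)   ← matches the target
  (m₁,m₂)=(-3/2,3/2): CG² = 3/10, CG = −√(3/10)
Pairs with CG² = 1/5: (1/2,-1/2): +√(1/5); (-1/2,1/2): −√(1/5)

(1/2,-1/2): +√(1/5); (-1/2,1/2): −√(1/5)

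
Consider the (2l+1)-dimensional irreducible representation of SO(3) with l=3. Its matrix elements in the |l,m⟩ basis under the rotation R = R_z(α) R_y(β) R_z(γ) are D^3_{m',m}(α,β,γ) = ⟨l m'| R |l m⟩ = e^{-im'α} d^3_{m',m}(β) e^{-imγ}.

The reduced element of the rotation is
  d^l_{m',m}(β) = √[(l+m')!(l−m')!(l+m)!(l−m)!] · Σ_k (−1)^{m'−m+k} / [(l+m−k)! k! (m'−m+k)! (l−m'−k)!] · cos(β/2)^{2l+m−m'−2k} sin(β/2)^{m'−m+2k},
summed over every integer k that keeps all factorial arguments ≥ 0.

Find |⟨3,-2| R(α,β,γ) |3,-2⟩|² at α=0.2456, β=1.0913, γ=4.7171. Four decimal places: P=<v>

P=0.1082

D^3_{-2,-2}(0.2456,1.0913,4.7171) = e^{-i·-2·0.2456}·d^3_{-2,-2}(1.0913)·e^{-i·-2·4.7171}. Compute d first:
c=cos(1.091300/2)=0.854790, s=sin(1.091300/2)=0.518974; N=√[1·120·1·120]=120.000000
Admissible k: 0..1 (factorial args all ≥0)
  k=0: (−1)^0·120.0000/(120)·0.8548^6·0.5190^0 = +0.390083
  k=1: (−1)^1·120.0000/(24)·0.8548^4·0.5190^2 = -0.718950
d^3_{-2,-2}(1.0913) = +0.390083 -0.718950 = -0.328867
|D^3_{-2,-2}|² = |d^3_{-2,-2}(β)|² = (-0.328867)² = 0.108154 (the z-rotation phases have unit modulus)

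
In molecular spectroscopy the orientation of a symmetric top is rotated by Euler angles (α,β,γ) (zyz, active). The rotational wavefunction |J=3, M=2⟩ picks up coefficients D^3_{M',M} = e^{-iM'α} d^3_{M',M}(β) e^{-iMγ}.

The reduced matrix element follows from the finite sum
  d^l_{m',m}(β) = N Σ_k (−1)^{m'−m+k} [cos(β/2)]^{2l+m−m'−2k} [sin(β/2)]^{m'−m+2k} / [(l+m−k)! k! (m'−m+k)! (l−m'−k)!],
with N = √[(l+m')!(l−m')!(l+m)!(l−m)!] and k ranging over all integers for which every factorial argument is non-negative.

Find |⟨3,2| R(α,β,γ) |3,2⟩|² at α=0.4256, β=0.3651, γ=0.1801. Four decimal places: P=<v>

Split into d^3_{2,2}(β=0.3651) × two z-phases.
With c≡cos(β/2)=0.983384 and s≡sin(β/2)=0.181538, N=[120·1·120·1]^{1/2}=120.000000
k∈{0,1} keeps every argument non-negative
  k=0: (−1)^0·120.0000/(120)·0.9834^6·0.1815^0 = +0.904355
  k=1: (−1)^1·120.0000/(24)·0.9834^4·0.1815^2 = -0.154098
d^3_{2,2}(0.3651) = +0.904355 -0.154098 = +0.750257
|D^3_{2,2}|² = |d^3_{2,2}(β)|² = (+0.750257)² = 0.562885 (the z-rotation phases have unit modulus)

P=0.5629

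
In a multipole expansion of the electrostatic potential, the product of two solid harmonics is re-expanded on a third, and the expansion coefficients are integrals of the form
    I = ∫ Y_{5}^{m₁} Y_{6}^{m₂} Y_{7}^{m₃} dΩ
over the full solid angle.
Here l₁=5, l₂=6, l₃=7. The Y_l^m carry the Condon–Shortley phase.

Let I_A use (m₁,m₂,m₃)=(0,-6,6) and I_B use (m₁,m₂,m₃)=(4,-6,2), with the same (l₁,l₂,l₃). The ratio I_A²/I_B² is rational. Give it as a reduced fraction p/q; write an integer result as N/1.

Shared (l₁,l₂,l₃)=(5,6,7): N and (l;000)² cancel in I_A²/I_B².
A: Δ = 4!·6!·8!/19! = 1/174594420; Racah Σ t=0..0: t=0:+1/116121600 = 1/116121600; ⇒ 3j(5 6 7; 0 -6 6)² = 165/9044, sgn -1
B: Δ = 4!·6!·8!/19! = 1/174594420; Racah Σ t=0..0: t=0:+1/116121600 = 1/116121600; ⇒ 3j(5 6 7; 4 -6 2)² = 27/8398, sgn -1
I_A²/I_B² = (165/9044)/(27/8398) = 715/126

715/126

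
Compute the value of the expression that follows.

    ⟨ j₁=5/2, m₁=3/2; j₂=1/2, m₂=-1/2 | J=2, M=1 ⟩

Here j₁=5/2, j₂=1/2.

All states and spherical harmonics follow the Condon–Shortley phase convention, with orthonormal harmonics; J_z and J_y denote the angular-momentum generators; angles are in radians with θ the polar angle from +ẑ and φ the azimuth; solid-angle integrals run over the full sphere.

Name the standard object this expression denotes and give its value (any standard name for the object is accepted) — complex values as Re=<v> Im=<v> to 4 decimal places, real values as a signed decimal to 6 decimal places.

Clebsch–Gordan coefficient, +√(2/3) ≈ +0.816497

This is a Clebsch–Gordan (vector-coupling) coefficient.
√[5·1!4!0!/6! · 4!1!0!1!3!1!] = √(24)
  +(−1)^0/∏(0,1,1,0,3,0)! = 1/6  (running 1/6)
⟨..|..⟩ = √(24)·(1/6) = +0.816497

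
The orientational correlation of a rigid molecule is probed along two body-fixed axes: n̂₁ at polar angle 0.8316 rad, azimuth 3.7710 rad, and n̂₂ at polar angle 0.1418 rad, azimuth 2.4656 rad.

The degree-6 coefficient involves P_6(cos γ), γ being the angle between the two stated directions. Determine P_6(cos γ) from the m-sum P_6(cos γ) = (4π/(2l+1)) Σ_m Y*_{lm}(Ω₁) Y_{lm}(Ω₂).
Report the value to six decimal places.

Expand P_6 via completeness: Σ_{m} conj(Y_{6,m}) at Ω₁ times Y_{6,m} at Ω₂ —
  term(m=-6) = +0.000000+0.000000i   from Y*(Ω₁)=-0.063359-0.046668i, Y(Ω₂)=-0.000002-0.000003i
  term(m=-5) = +0.000023+0.000006i   from Y*(Ω₁)=+0.248497+0.001353i, Y(Ω₂)=+0.000091+0.000022i
  term(m=-4) = +0.000288-0.000516i   from Y*(Ω₁)=-0.344806+0.248229i, Y(Ω₂)=-0.001261+0.000590i
  term(m=-3) = -0.003572-0.003496i   from Y*(Ω₁)=+0.110149-0.335272i, Y(Ω₂)=+0.006251-0.012707i
  term(m=-2) = +0.005585-0.003278i   from Y*(Ω₁)=-0.020299-0.062941i, Y(Ω₂)=+0.021258+0.095595i
  term(m=-1) = -0.041123-0.151295i   from Y*(Ω₁)=+0.301462+0.219527i, Y(Ω₂)=-0.327965-0.263046i
  term(m=+0) = -0.032836-0.000000i   from Y*(Ω₁)=-0.040375-0.000000i, Y(Ω₂)=+0.813273+0.000000i
  term(m=+1) = -0.041123+0.151295i   from Y*(Ω₁)=-0.301462+0.219527i, Y(Ω₂)=+0.327965-0.263046i
  term(m=+2) = +0.005585+0.003278i   from Y*(Ω₁)=-0.020299+0.062941i, Y(Ω₂)=+0.021258-0.095595i
  term(m=+3) = -0.003572+0.003496i   from Y*(Ω₁)=-0.110149-0.335272i, Y(Ω₂)=-0.006251-0.012707i
  term(m=+4) = +0.000288+0.000516i   from Y*(Ω₁)=-0.344806-0.248229i, Y(Ω₂)=-0.001261-0.000590i
  term(m=+5) = +0.000023-0.000006i   from Y*(Ω₁)=-0.248497+0.001353i, Y(Ω₂)=-0.000091+0.000022i
  term(m=+6) = +0.000000-0.000000i   from Y*(Ω₁)=-0.063359+0.046668i, Y(Ω₂)=-0.000002+0.000003i
Σ over m = -0.110434-0.000000i; ×(4π/13) → -0.106750-0.000000i. Real part: -0.106750

-0.106750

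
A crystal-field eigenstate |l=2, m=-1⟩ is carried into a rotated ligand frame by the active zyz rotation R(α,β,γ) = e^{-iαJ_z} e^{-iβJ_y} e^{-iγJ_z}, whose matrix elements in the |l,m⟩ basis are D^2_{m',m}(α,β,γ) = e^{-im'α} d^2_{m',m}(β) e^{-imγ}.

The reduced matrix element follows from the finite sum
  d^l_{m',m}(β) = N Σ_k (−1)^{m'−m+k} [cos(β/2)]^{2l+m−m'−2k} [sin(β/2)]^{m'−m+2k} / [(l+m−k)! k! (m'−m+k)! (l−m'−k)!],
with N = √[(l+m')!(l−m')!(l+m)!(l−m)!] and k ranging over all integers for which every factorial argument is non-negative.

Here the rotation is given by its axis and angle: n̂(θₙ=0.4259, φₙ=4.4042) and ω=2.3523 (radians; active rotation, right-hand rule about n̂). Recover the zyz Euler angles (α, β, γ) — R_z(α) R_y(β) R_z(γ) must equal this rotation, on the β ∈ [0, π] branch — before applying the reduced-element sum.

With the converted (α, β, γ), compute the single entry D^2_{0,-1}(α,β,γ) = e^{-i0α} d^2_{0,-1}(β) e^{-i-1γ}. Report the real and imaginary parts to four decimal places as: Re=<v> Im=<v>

Axis–angle → zyz. n̂ = (sinθₙcosφₙ, sinθₙsinφₙ, cosθₙ) = (-0.125319, -0.393675, +0.910667), ω = 2.3523.
R = I cosω + sinω [n̂]ₓ + (1−cosω) n̂n̂ᵀ gives
  R = [-0.677581, -0.562358, -0.473960; +0.730526, -0.440208, -0.522062; +0.084945, -0.699979, +0.709093]
β = atan2(√(R₁₃²+R₂₃²), R₃₃) = 0.782585; α = atan2(R₂₃, R₁₃) mod 2π = 3.975248; γ = atan2(R₃₂, −R₃₁) mod 2π = 4.591626
Split into d^2_{0,-1}(β=0.7826) × two z-phases.
With c≡cos(β/2)=0.924417 and s≡sin(β/2)=0.381384, N=[2·2·1·6]^{1/2}=4.898979
k∈{0,1} keeps every argument non-negative
  k=0: (−1)^1·4.8990/(2)·0.9244^3·0.3814^1 = -0.737974
  k=1: (−1)^2·4.8990/(2)·0.9244^1·0.3814^3 = +0.125611
d^2_{0,-1}(0.7826) = -0.737974 +0.125611 = -0.612363
Attach z-rotation phases: D = e^{-i(0)(3.9752)}·(-0.612363)·e^{-i(-1)(4.5916)} = +0.073771+0.607903i

Re=0.0738 Im=0.6079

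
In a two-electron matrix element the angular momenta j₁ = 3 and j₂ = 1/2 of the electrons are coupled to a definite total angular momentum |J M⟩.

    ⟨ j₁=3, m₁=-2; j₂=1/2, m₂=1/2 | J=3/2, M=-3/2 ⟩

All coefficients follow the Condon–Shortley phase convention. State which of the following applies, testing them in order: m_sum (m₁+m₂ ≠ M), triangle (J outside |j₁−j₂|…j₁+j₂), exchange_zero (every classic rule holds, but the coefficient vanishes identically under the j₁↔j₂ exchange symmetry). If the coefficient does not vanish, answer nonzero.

m-sum: m₁+m₂ = -2+1/2 = -3/2, M = -3/2  ✓
triangle: need |j₁−j₂| ≤ J ≤ j₁+j₂, i.e. J ∈ [5/2, 7/2]; J = 3/2 is outside ✗ ⇒ coefficient is 0

triangle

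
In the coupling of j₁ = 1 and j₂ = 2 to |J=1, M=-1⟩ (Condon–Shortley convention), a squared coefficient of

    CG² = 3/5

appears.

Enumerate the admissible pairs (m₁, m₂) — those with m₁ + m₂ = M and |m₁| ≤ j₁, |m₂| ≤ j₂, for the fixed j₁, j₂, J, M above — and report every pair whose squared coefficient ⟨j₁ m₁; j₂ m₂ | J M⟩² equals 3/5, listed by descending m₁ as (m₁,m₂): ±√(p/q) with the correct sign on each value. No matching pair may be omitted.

(1,-2): +√(3/5)

Admissible pairs with m₁+m₂ = M = -1: (-1,0), (0,-1), (1,-2)
  (m₁,m₂)=(1,-2): CG² = 3/5, CG = +√(3/5)   ← matches the target
  (m₁,m₂)=(0,-1): CG² = 3/10, CG = −√(3/10)
  (m₁,m₂)=(-1,0): CG² = 1/10, CG = +√(1/10)
Pairs with CG² = 3/5: (1,-2): +√(3/5)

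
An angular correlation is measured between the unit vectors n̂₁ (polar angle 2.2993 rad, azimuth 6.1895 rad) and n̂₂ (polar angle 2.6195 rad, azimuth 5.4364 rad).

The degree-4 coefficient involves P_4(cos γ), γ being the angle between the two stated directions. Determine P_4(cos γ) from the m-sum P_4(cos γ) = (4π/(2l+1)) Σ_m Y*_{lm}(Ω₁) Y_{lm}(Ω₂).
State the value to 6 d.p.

Expand P_4 via completeness: Σ_{m} conj(Y_{4,m}) at Ω₁ times Y_{4,m} at Ω₂ —
  m=-4: Y*=0.12766 - 0.05021j  Y=-0.02655 - 0.00665j  product -0.00372 + 0.00048j
  m=-3: Y*=-0.33261 + 0.09602j  Y=0.11096 - 0.07611j  product -0.02960 + 0.03597j
  m=-2: Y*=0.38476 - 0.07295j  Y=-0.04339 + 0.35167j  product 0.00896 + 0.13847j
  m=-1: Y*=-0.02401 + 0.00226j  Y=-0.30601 - 0.34610j  product 0.00813 + 0.00762j
  m=+0: Y*=-0.36190 + 0.00000j  Y=0.02294 + 0.00000j  product -0.00830 + 0.00000j
  m=+1: Y*=0.02401 + 0.00226j  Y=0.30601 - 0.34610j  product 0.00813 - 0.00762j
  m=+2: Y*=0.38476 + 0.07295j  Y=-0.04339 - 0.35167j  product 0.00896 - 0.13847j
  m=+3: Y*=0.33261 + 0.09602j  Y=-0.11096 - 0.07611j  product -0.02960 - 0.03597j
  m=+4: Y*=0.12766 + 0.05021j  Y=-0.02655 + 0.00665j  product -0.00372 - 0.00048j
Σ over m = -0.04078 + 0.00000j; ×(4π/9) → -0.05694 + 0.00000j. Real part: -0.056935

-0.056935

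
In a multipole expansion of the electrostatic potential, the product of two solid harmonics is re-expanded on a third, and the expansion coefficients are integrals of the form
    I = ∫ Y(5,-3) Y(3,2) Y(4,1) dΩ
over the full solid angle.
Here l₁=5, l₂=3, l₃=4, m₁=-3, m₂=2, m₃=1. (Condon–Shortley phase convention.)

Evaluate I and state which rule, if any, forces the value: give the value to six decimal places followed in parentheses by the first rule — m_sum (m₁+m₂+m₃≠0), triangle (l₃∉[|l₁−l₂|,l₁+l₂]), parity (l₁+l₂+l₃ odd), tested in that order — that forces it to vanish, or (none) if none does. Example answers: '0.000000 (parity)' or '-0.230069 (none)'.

-0.035836 (none)

Rules hold: Σm=0, L=12 even, 2≤4≤8.
N = 11·7·9 = 693
Δ = 4!·6!·2!/13! = 1/180180
Racah Σ t=1..3: t=1:−1/576 t=2:+1/144 t=3:−1/576 = 1/288
⇒ 3j(5 3 4; 0 0 0)² = 20/1001, sgn +1
Racah Σ t=3..4: t=3:−1/1440 t=4:+1/1152 = 1/5760
⇒ 3j(5 3 4; -3 2 1)² = 1/858, sgn -1
4πI² = N·(3j₀)²·(3jₘ)² = 30/1859
I = -1·√(0.0161377/4π) = -0.03583571
No selection rule forces the value: the integral is nonzero (none).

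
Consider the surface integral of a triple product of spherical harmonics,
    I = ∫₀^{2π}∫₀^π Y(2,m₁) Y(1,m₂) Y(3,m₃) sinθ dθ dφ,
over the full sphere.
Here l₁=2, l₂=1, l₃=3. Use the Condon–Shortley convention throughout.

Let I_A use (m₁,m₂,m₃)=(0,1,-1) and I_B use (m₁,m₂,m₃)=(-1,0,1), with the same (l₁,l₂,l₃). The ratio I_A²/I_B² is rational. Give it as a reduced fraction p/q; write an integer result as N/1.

3/4

Same 2,1,3: normalisation and zero-m 3j drop out of the ratio.
A: Δ: 0! 4! 2! / 7! → 1/105; sum: t=0:+1/8 = 1/8; 3j²(2 1 3; 0 1 -1) = Δ·Π!·Σ² = 2/35  (sign +1)
B: Δ: 0! 4! 2! / 7! → 1/105; sum: t=0:+1/6 = 1/6; 3j²(2 1 3; -1 0 1) = Δ·Π!·Σ² = 8/105  (sign +1)
I_A²/I_B² = (2/35)/(8/105) = 3/4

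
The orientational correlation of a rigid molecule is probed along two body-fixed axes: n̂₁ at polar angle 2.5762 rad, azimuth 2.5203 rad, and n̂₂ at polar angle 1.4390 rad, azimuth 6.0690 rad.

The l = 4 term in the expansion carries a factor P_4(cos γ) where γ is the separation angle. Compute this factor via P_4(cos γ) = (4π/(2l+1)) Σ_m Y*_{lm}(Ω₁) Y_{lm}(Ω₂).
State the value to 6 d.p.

-0.407024

Expand P_4 via completeness: Σ_{m} conj(Y_{4,m}) at Ω₁ times Y_{4,m} at Ω₂ —
  [-4]  conj(Y_{4,-4})(Ω₁) = (-0.028881, -0.022249) ; Y_{4,-4}(Ω₂) = (0.279892, 0.322976) ; Δ = (-0.000897, -0.015555)
  [-3]  conj(Y_{4,-3})(Ω₁) = (-0.046953, -0.155590) ; Y_{4,-3}(Ω₂) = (0.128288, 0.096026) ; Δ = (0.008917, -0.024469)
  [-2]  conj(Y_{4,-2})(Ω₁) = (0.123520, -0.362731) ; Y_{4,-2}(Ω₂) = (-0.262891, -0.120049) ; Δ = (-0.076018, 0.080530)
  [-1]  conj(Y_{4,-1})(Ω₁) = (0.346441, -0.248004) ; Y_{4,-1}(Ω₂) = (-0.173390, -0.037716) ; Δ = (-0.069423, 0.029935)
  [+0]  conj(Y_{4,0})(Ω₁) = (-0.063216, -0.000000) ; Y_{4,0}(Ω₂) = (0.263654, 0.000000) ; Δ = (-0.016667, -0.000000)
  [+1]  conj(Y_{4,1})(Ω₁) = (-0.346441, -0.248004) ; Y_{4,1}(Ω₂) = (0.173390, -0.037716) ; Δ = (-0.069423, -0.029935)
  [+2]  conj(Y_{4,2})(Ω₁) = (0.123520, 0.362731) ; Y_{4,2}(Ω₂) = (-0.262891, 0.120049) ; Δ = (-0.076018, -0.080530)
  [+3]  conj(Y_{4,3})(Ω₁) = (0.046953, -0.155590) ; Y_{4,3}(Ω₂) = (-0.128288, 0.096026) ; Δ = (0.008917, 0.024469)
  [+4]  conj(Y_{4,4})(Ω₁) = (-0.028881, 0.022249) ; Y_{4,4}(Ω₂) = (0.279892, -0.322976) ; Δ = (-0.000897, 0.015555)
Total Σ_m = (-0.291509, 0.000000). Multiply by 1.396263: (-0.407024, 0.000000). P_4(cos γ) = -0.407024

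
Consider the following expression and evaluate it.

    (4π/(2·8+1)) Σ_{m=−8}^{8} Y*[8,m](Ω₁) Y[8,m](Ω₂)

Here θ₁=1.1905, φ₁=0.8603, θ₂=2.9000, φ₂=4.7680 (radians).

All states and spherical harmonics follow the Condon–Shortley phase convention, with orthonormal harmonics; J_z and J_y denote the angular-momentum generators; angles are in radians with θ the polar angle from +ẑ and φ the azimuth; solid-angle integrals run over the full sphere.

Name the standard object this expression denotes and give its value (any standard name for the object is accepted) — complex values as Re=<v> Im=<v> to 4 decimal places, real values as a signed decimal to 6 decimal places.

Legendre polynomial (addition theorem), -0.014862

This sum is the spherical-harmonic addition theorem: it equals the Legendre polynomial P_l(cos γ) of the angle γ between the two directions.
Term-by-term m-sum for l=8 (normalisation 4π/17 = 0.739198):
  term(m=-8) = (0.000002, 0.000000)   from Y*(Ω₁)=(0.235230, 0.160658), Y(Ω₂)=(0.000005, -0.000002)
  term(m=-7) = (0.000025, 0.000033)   from Y*(Ω₁)=(0.440059, -0.117577), Y(Ω₂)=(0.000034, 0.000083)
  term(m=-6) = (-0.000028, 0.000237)   from Y*(Ω₁)=(0.111820, -0.231833), Y(Ω₂)=(-0.000877, 0.000304)
  term(m=-5) = (0.001035, -0.000852)   from Y*(Ω₁)=(0.077665, 0.178258), Y(Ω₂)=(-0.001893, -0.006631)
  term(m=-4) = (0.012839, 0.000993)   from Y*(Ω₁)=(0.324006, 0.100087), Y(Ω₂)=(0.037038, -0.008378)
  term(m=-3) = (-0.004165, -0.004678)   from Y*(Ω₁)=(-0.034728, 0.021806), Y(Ω₂)=(0.025365, 0.150624)
  term(m=-2) = (0.005455, -0.141320)   from Y*(Ω₁)=(-0.050062, 0.331682), Y(Ω₂)=(-0.419009, 0.046796)
  term(m=-1) = (0.011723, -0.011279)   from Y*(Ω₁)=(0.015843, 0.018413), Y(Ω₂)=(-0.037225, -0.668692)
  term(m=+0) = (-0.073876, -0.000000)   from Y*(Ω₁)=(-0.328458, -0.000000), Y(Ω₂)=(0.224918, 0.000000)
  term(m=+1) = (0.011723, 0.011279)   from Y*(Ω₁)=(-0.015843, 0.018413), Y(Ω₂)=(0.037225, -0.668692)
  term(m=+2) = (0.005455, 0.141320)   from Y*(Ω₁)=(-0.050062, -0.331682), Y(Ω₂)=(-0.419009, -0.046796)
  term(m=+3) = (-0.004165, 0.004678)   from Y*(Ω₁)=(0.034728, 0.021806), Y(Ω₂)=(-0.025365, 0.150624)
  term(m=+4) = (0.012839, -0.000993)   from Y*(Ω₁)=(0.324006, -0.100087), Y(Ω₂)=(0.037038, 0.008378)
  term(m=+5) = (0.001035, 0.000852)   from Y*(Ω₁)=(-0.077665, 0.178258), Y(Ω₂)=(0.001893, -0.006631)
  term(m=+6) = (-0.000028, -0.000237)   from Y*(Ω₁)=(0.111820, 0.231833), Y(Ω₂)=(-0.000877, -0.000304)
  term(m=+7) = (0.000025, -0.000033)   from Y*(Ω₁)=(-0.440059, -0.117577), Y(Ω₂)=(-0.000034, 0.000083)
  term(m=+8) = (0.000002, -0.000000)   from Y*(Ω₁)=(0.235230, -0.160658), Y(Ω₂)=(0.000005, 0.000002)
Total Σ_m = (-0.020105, -0.000000). Multiply by 0.739198: (-0.014862, -0.000000). P_8(cos γ) = -0.014862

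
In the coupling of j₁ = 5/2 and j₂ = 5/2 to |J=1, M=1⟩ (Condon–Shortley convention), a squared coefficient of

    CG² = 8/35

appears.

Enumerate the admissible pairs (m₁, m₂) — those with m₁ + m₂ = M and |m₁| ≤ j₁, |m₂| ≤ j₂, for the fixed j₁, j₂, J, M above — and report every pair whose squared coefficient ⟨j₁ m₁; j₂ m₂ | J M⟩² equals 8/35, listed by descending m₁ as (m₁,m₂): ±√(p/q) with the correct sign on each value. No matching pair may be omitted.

(3/2,-1/2): −√(8/35); (-1/2,3/2): −√(8/35)

Admissible pairs with m₁+m₂ = M = 1: (-3/2,5/2), (-1/2,3/2), (1/2,1/2), (3/2,-1/2), (5/2,-3/2)
  (m₁,m₂)=(5/2,-3/2): CG² = 1/7, CG = +√(1/7)
  (m₁,m₂)=(3/2,-1/2): CG² = 8/35, CG = −√(8/35)   ← matches the target
  (m₁,m₂)=(1/2,1/2): CG² = 9/35, CG = +√(9/35)
  (m₁,m₂)=(-1/2,3/2): CG² = 8/35, CG = −√(8/35)   ← matches the target
  (m₁,m₂)=(-3/2,5/2): CG² = 1/7, CG = +√(1/7)
Pairs with CG² = 8/35: (3/2,-1/2): −√(8/35); (-1/2,3/2): −√(8/35)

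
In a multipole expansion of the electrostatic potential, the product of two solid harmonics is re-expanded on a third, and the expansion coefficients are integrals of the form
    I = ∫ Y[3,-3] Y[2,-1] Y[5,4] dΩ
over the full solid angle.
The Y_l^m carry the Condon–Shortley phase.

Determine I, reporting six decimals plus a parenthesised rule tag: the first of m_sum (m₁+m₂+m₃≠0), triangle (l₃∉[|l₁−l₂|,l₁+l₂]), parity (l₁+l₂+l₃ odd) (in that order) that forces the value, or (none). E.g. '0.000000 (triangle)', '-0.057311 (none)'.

Rules hold: Σm=0, L=10 even, 1≤5≤5.
N = 7·5·11 = 385
Δ = 0!·6!·4!/11! = 1/2310
Racah Σ t=0..0: t=0:+1/144 = 1/144
⇒ 3j(3 2 5; 0 0 0)² = 10/231, sgn -1
Racah Σ t=0..0: t=0:+1/4320 = 1/4320
⇒ 3j(3 2 5; -3 -1 4)² = 2/55, sgn -1
4πI² = N·(3j₀)²·(3jₘ)² = 20/33
I = +1·√(0.606061/4π) = 0.21961050
No selection rule forces the value: the integral is nonzero (none).

0.219610 (none)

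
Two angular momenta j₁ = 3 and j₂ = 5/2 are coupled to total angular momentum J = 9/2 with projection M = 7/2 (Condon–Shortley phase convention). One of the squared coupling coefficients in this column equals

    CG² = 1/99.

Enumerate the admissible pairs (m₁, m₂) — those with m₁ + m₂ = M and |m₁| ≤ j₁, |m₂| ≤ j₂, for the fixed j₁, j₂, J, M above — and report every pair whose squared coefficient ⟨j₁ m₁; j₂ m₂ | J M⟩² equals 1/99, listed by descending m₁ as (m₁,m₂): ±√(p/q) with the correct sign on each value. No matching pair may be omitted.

(2,3/2): +√(1/99)

Admissible pairs with m₁+m₂ = M = 7/2: (1,5/2), (2,3/2), (3,1/2)
  (m₁,m₂)=(3,1/2): CG² = 16/33, CG = +√(16/33)
  (m₁,m₂)=(2,3/2): CG² = 1/99, CG = +√(1/99)   ← matches the target
  (m₁,m₂)=(1,5/2): CG² = 50/99, CG = −√(50/99)
Pairs with CG² = 1/99: (2,3/2): +√(1/99)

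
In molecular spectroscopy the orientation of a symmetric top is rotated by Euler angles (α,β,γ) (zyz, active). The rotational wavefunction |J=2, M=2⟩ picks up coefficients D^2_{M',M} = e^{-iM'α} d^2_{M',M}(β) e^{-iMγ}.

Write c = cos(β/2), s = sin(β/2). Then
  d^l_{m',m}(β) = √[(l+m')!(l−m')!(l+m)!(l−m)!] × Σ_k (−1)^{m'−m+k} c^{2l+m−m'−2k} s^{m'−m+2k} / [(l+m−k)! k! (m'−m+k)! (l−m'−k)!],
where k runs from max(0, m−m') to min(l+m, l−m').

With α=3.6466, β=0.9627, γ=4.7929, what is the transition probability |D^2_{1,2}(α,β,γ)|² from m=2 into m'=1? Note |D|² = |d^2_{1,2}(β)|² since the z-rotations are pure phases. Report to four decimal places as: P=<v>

P=0.4158

First d^2_{1,2}(β=0.9627), then the phase factors e^{-i(1)α} and e^{-i(2)γ}:
Half-angle: c=0.886371, s=0.462976. N=√(6·1·24·1)=12.000000
Admissible k: 1..1 (factorial args all ≥0)
  k=1: (−1)^0·12.0000/(6)·0.8864^3·0.4630^1 = +0.644815
d^2_{1,2}(0.9627) = +0.644815
|D^2_{1,2}|² = |d^2_{1,2}(β)|² = (+0.644815)² = 0.415786 (the z-rotation phases have unit modulus)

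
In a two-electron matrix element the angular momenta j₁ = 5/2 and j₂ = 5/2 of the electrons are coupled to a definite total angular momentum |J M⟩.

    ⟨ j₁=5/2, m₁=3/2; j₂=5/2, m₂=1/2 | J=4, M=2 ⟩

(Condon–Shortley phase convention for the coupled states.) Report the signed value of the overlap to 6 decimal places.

+√(5/28) = +0.422577

√[9·1!4!4!/10! · 4!1!3!2!6!2!] = √(20736/35)
  +(−1)^0/∏(0,1,1,3,3,1)! = 1/36  (running 1/36)
  +(−1)^1/∏(1,0,0,2,4,2)! = -1/96  (running 5/288)
⟨..|..⟩ = √(20736/35)·(5/288) = +0.422577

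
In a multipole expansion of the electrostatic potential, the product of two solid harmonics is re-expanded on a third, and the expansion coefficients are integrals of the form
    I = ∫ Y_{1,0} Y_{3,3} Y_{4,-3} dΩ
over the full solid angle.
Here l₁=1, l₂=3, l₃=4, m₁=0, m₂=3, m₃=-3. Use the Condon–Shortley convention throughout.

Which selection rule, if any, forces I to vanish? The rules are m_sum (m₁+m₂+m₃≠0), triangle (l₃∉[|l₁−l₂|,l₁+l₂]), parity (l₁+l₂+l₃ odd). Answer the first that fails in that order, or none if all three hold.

Σmᵢ = 0  ✓
l₃∈[|l₁−l₂|,l₁+l₂]=[2,4], have l₃=4  ✓
Σlᵢ = 8 ⇒ even  ✓

none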